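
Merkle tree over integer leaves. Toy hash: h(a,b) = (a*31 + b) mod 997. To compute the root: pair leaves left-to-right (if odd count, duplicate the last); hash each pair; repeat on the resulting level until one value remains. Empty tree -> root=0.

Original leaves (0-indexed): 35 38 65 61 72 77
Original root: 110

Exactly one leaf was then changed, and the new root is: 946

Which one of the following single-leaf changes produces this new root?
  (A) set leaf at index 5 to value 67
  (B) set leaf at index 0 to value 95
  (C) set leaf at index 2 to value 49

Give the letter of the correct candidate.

Original leaves: [35, 38, 65, 61, 72, 77]
Target new root: 946
Try each candidate change and compute the resulting root:
Candidate A: set leaf[5] = 67 -> leaves = [35, 38, 65, 61, 72, 67]
  L0: [35, 38, 65, 61, 72, 67]
  L1: h(35,38)=(35*31+38)%997=126 h(65,61)=(65*31+61)%997=82 h(72,67)=(72*31+67)%997=305 -> [126, 82, 305]
  L2: h(126,82)=(126*31+82)%997=0 h(305,305)=(305*31+305)%997=787 -> [0, 787]
  L3: h(0,787)=(0*31+787)%997=787 -> [787]
  root = 787 != target 946
Candidate B: set leaf[0] = 95 -> leaves = [95, 38, 65, 61, 72, 77]
  L0: [95, 38, 65, 61, 72, 77]
  L1: h(95,38)=(95*31+38)%997=989 h(65,61)=(65*31+61)%997=82 h(72,77)=(72*31+77)%997=315 -> [989, 82, 315]
  L2: h(989,82)=(989*31+82)%997=831 h(315,315)=(315*31+315)%997=110 -> [831, 110]
  L3: h(831,110)=(831*31+110)%997=946 -> [946]
  root = 946 == target 946  ** MATCH **
Candidate C: set leaf[2] = 49 -> leaves = [35, 38, 49, 61, 72, 77]
  L0: [35, 38, 49, 61, 72, 77]
  L1: h(35,38)=(35*31+38)%997=126 h(49,61)=(49*31+61)%997=583 h(72,77)=(72*31+77)%997=315 -> [126, 583, 315]
  L2: h(126,583)=(126*31+583)%997=501 h(315,315)=(315*31+315)%997=110 -> [501, 110]
  L3: h(501,110)=(501*31+110)%997=686 -> [686]
  root = 686 != target 946
Candidate B produces the target root.

Answer: B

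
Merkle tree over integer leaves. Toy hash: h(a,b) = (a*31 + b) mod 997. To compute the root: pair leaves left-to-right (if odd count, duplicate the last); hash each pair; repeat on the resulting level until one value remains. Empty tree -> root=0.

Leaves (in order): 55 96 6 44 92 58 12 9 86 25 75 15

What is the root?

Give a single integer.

Answer: 112

Derivation:
L0: [55, 96, 6, 44, 92, 58, 12, 9, 86, 25, 75, 15]
L1: h(55,96)=(55*31+96)%997=804 h(6,44)=(6*31+44)%997=230 h(92,58)=(92*31+58)%997=916 h(12,9)=(12*31+9)%997=381 h(86,25)=(86*31+25)%997=697 h(75,15)=(75*31+15)%997=346 -> [804, 230, 916, 381, 697, 346]
L2: h(804,230)=(804*31+230)%997=229 h(916,381)=(916*31+381)%997=861 h(697,346)=(697*31+346)%997=19 -> [229, 861, 19]
L3: h(229,861)=(229*31+861)%997=981 h(19,19)=(19*31+19)%997=608 -> [981, 608]
L4: h(981,608)=(981*31+608)%997=112 -> [112]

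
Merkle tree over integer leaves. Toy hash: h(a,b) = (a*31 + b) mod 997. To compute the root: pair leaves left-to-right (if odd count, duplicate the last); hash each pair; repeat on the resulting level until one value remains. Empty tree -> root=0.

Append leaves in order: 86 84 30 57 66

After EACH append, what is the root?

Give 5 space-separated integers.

Answer: 86 756 468 495 178

Derivation:
After append 86 (leaves=[86]):
  L0: [86]
  root=86
After append 84 (leaves=[86, 84]):
  L0: [86, 84]
  L1: h(86,84)=(86*31+84)%997=756 -> [756]
  root=756
After append 30 (leaves=[86, 84, 30]):
  L0: [86, 84, 30]
  L1: h(86,84)=(86*31+84)%997=756 h(30,30)=(30*31+30)%997=960 -> [756, 960]
  L2: h(756,960)=(756*31+960)%997=468 -> [468]
  root=468
After append 57 (leaves=[86, 84, 30, 57]):
  L0: [86, 84, 30, 57]
  L1: h(86,84)=(86*31+84)%997=756 h(30,57)=(30*31+57)%997=987 -> [756, 987]
  L2: h(756,987)=(756*31+987)%997=495 -> [495]
  root=495
After append 66 (leaves=[86, 84, 30, 57, 66]):
  L0: [86, 84, 30, 57, 66]
  L1: h(86,84)=(86*31+84)%997=756 h(30,57)=(30*31+57)%997=987 h(66,66)=(66*31+66)%997=118 -> [756, 987, 118]
  L2: h(756,987)=(756*31+987)%997=495 h(118,118)=(118*31+118)%997=785 -> [495, 785]
  L3: h(495,785)=(495*31+785)%997=178 -> [178]
  root=178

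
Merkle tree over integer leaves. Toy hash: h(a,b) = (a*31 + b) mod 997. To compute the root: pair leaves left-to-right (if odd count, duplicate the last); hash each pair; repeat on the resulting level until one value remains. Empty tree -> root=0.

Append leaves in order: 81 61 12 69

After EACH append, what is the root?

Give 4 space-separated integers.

Answer: 81 578 356 413

Derivation:
After append 81 (leaves=[81]):
  L0: [81]
  root=81
After append 61 (leaves=[81, 61]):
  L0: [81, 61]
  L1: h(81,61)=(81*31+61)%997=578 -> [578]
  root=578
After append 12 (leaves=[81, 61, 12]):
  L0: [81, 61, 12]
  L1: h(81,61)=(81*31+61)%997=578 h(12,12)=(12*31+12)%997=384 -> [578, 384]
  L2: h(578,384)=(578*31+384)%997=356 -> [356]
  root=356
After append 69 (leaves=[81, 61, 12, 69]):
  L0: [81, 61, 12, 69]
  L1: h(81,61)=(81*31+61)%997=578 h(12,69)=(12*31+69)%997=441 -> [578, 441]
  L2: h(578,441)=(578*31+441)%997=413 -> [413]
  root=413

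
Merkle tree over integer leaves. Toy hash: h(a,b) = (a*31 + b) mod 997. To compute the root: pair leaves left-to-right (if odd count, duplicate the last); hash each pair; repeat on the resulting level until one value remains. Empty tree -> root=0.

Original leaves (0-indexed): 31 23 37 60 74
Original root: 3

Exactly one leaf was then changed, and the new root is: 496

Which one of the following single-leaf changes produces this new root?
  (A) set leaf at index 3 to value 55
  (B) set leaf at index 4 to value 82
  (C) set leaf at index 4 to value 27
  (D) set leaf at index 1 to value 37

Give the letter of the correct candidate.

Answer: D

Derivation:
Original leaves: [31, 23, 37, 60, 74]
Target new root: 496
Try each candidate change and compute the resulting root:
Candidate A: set leaf[3] = 55 -> leaves = [31, 23, 37, 55, 74]
  L0: [31, 23, 37, 55, 74]
  L1: h(31,23)=(31*31+23)%997=984 h(37,55)=(37*31+55)%997=205 h(74,74)=(74*31+74)%997=374 -> [984, 205, 374]
  L2: h(984,205)=(984*31+205)%997=799 h(374,374)=(374*31+374)%997=4 -> [799, 4]
  L3: h(799,4)=(799*31+4)%997=845 -> [845]
  root = 845 != target 496
Candidate B: set leaf[4] = 82 -> leaves = [31, 23, 37, 60, 82]
  L0: [31, 23, 37, 60, 82]
  L1: h(31,23)=(31*31+23)%997=984 h(37,60)=(37*31+60)%997=210 h(82,82)=(82*31+82)%997=630 -> [984, 210, 630]
  L2: h(984,210)=(984*31+210)%997=804 h(630,630)=(630*31+630)%997=220 -> [804, 220]
  L3: h(804,220)=(804*31+220)%997=219 -> [219]
  root = 219 != target 496
Candidate C: set leaf[4] = 27 -> leaves = [31, 23, 37, 60, 27]
  L0: [31, 23, 37, 60, 27]
  L1: h(31,23)=(31*31+23)%997=984 h(37,60)=(37*31+60)%997=210 h(27,27)=(27*31+27)%997=864 -> [984, 210, 864]
  L2: h(984,210)=(984*31+210)%997=804 h(864,864)=(864*31+864)%997=729 -> [804, 729]
  L3: h(804,729)=(804*31+729)%997=728 -> [728]
  root = 728 != target 496
Candidate D: set leaf[1] = 37 -> leaves = [31, 37, 37, 60, 74]
  L0: [31, 37, 37, 60, 74]
  L1: h(31,37)=(31*31+37)%997=1 h(37,60)=(37*31+60)%997=210 h(74,74)=(74*31+74)%997=374 -> [1, 210, 374]
  L2: h(1,210)=(1*31+210)%997=241 h(374,374)=(374*31+374)%997=4 -> [241, 4]
  L3: h(241,4)=(241*31+4)%997=496 -> [496]
  root = 496 == target 496  ** MATCH **
Candidate D produces the target root.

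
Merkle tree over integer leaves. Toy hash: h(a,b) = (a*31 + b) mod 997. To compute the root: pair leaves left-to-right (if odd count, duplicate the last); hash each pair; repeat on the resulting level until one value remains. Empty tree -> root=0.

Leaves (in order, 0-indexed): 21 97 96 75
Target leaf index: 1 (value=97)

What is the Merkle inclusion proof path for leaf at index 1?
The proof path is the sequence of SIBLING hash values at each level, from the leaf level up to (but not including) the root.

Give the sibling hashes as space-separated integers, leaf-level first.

L0 (leaves): [21, 97, 96, 75], target index=1
L1: h(21,97)=(21*31+97)%997=748 [pair 0] h(96,75)=(96*31+75)%997=60 [pair 1] -> [748, 60]
  Sibling for proof at L0: 21
L2: h(748,60)=(748*31+60)%997=317 [pair 0] -> [317]
  Sibling for proof at L1: 60
Root: 317
Proof path (sibling hashes from leaf to root): [21, 60]

Answer: 21 60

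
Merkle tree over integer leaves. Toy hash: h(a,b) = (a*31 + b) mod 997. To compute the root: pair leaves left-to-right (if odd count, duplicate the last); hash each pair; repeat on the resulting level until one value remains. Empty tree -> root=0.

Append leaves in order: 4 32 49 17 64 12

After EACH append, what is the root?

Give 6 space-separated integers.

Answer: 4 156 422 390 857 190

Derivation:
After append 4 (leaves=[4]):
  L0: [4]
  root=4
After append 32 (leaves=[4, 32]):
  L0: [4, 32]
  L1: h(4,32)=(4*31+32)%997=156 -> [156]
  root=156
After append 49 (leaves=[4, 32, 49]):
  L0: [4, 32, 49]
  L1: h(4,32)=(4*31+32)%997=156 h(49,49)=(49*31+49)%997=571 -> [156, 571]
  L2: h(156,571)=(156*31+571)%997=422 -> [422]
  root=422
After append 17 (leaves=[4, 32, 49, 17]):
  L0: [4, 32, 49, 17]
  L1: h(4,32)=(4*31+32)%997=156 h(49,17)=(49*31+17)%997=539 -> [156, 539]
  L2: h(156,539)=(156*31+539)%997=390 -> [390]
  root=390
After append 64 (leaves=[4, 32, 49, 17, 64]):
  L0: [4, 32, 49, 17, 64]
  L1: h(4,32)=(4*31+32)%997=156 h(49,17)=(49*31+17)%997=539 h(64,64)=(64*31+64)%997=54 -> [156, 539, 54]
  L2: h(156,539)=(156*31+539)%997=390 h(54,54)=(54*31+54)%997=731 -> [390, 731]
  L3: h(390,731)=(390*31+731)%997=857 -> [857]
  root=857
After append 12 (leaves=[4, 32, 49, 17, 64, 12]):
  L0: [4, 32, 49, 17, 64, 12]
  L1: h(4,32)=(4*31+32)%997=156 h(49,17)=(49*31+17)%997=539 h(64,12)=(64*31+12)%997=2 -> [156, 539, 2]
  L2: h(156,539)=(156*31+539)%997=390 h(2,2)=(2*31+2)%997=64 -> [390, 64]
  L3: h(390,64)=(390*31+64)%997=190 -> [190]
  root=190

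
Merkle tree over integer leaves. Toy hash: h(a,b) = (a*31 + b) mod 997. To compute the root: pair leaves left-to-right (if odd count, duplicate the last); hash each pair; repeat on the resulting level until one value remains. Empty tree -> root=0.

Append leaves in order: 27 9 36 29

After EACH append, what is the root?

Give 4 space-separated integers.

Answer: 27 846 459 452

Derivation:
After append 27 (leaves=[27]):
  L0: [27]
  root=27
After append 9 (leaves=[27, 9]):
  L0: [27, 9]
  L1: h(27,9)=(27*31+9)%997=846 -> [846]
  root=846
After append 36 (leaves=[27, 9, 36]):
  L0: [27, 9, 36]
  L1: h(27,9)=(27*31+9)%997=846 h(36,36)=(36*31+36)%997=155 -> [846, 155]
  L2: h(846,155)=(846*31+155)%997=459 -> [459]
  root=459
After append 29 (leaves=[27, 9, 36, 29]):
  L0: [27, 9, 36, 29]
  L1: h(27,9)=(27*31+9)%997=846 h(36,29)=(36*31+29)%997=148 -> [846, 148]
  L2: h(846,148)=(846*31+148)%997=452 -> [452]
  root=452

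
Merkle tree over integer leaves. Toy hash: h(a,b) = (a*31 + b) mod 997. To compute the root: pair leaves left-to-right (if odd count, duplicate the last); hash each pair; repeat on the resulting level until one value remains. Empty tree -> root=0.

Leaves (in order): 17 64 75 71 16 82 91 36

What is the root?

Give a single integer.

Answer: 994

Derivation:
L0: [17, 64, 75, 71, 16, 82, 91, 36]
L1: h(17,64)=(17*31+64)%997=591 h(75,71)=(75*31+71)%997=402 h(16,82)=(16*31+82)%997=578 h(91,36)=(91*31+36)%997=863 -> [591, 402, 578, 863]
L2: h(591,402)=(591*31+402)%997=777 h(578,863)=(578*31+863)%997=835 -> [777, 835]
L3: h(777,835)=(777*31+835)%997=994 -> [994]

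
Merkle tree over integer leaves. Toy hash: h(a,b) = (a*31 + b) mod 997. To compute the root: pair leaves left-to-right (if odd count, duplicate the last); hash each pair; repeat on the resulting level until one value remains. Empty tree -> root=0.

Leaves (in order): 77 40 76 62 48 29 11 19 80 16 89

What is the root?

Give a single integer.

Answer: 317

Derivation:
L0: [77, 40, 76, 62, 48, 29, 11, 19, 80, 16, 89]
L1: h(77,40)=(77*31+40)%997=433 h(76,62)=(76*31+62)%997=424 h(48,29)=(48*31+29)%997=520 h(11,19)=(11*31+19)%997=360 h(80,16)=(80*31+16)%997=502 h(89,89)=(89*31+89)%997=854 -> [433, 424, 520, 360, 502, 854]
L2: h(433,424)=(433*31+424)%997=886 h(520,360)=(520*31+360)%997=528 h(502,854)=(502*31+854)%997=464 -> [886, 528, 464]
L3: h(886,528)=(886*31+528)%997=78 h(464,464)=(464*31+464)%997=890 -> [78, 890]
L4: h(78,890)=(78*31+890)%997=317 -> [317]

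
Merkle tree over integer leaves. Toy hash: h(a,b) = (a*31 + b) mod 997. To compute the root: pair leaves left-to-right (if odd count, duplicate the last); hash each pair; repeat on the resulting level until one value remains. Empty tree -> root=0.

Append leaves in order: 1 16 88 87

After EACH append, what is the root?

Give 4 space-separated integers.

Answer: 1 47 285 284

Derivation:
After append 1 (leaves=[1]):
  L0: [1]
  root=1
After append 16 (leaves=[1, 16]):
  L0: [1, 16]
  L1: h(1,16)=(1*31+16)%997=47 -> [47]
  root=47
After append 88 (leaves=[1, 16, 88]):
  L0: [1, 16, 88]
  L1: h(1,16)=(1*31+16)%997=47 h(88,88)=(88*31+88)%997=822 -> [47, 822]
  L2: h(47,822)=(47*31+822)%997=285 -> [285]
  root=285
After append 87 (leaves=[1, 16, 88, 87]):
  L0: [1, 16, 88, 87]
  L1: h(1,16)=(1*31+16)%997=47 h(88,87)=(88*31+87)%997=821 -> [47, 821]
  L2: h(47,821)=(47*31+821)%997=284 -> [284]
  root=284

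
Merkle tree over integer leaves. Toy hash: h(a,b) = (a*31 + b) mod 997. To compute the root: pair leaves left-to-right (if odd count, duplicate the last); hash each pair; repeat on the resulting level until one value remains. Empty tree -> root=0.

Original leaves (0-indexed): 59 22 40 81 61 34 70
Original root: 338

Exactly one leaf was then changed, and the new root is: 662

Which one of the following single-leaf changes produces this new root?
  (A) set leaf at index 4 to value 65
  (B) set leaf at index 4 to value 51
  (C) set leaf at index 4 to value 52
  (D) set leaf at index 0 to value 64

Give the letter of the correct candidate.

Original leaves: [59, 22, 40, 81, 61, 34, 70]
Target new root: 662
Try each candidate change and compute the resulting root:
Candidate A: set leaf[4] = 65 -> leaves = [59, 22, 40, 81, 65, 34, 70]
  L0: [59, 22, 40, 81, 65, 34, 70]
  L1: h(59,22)=(59*31+22)%997=854 h(40,81)=(40*31+81)%997=324 h(65,34)=(65*31+34)%997=55 h(70,70)=(70*31+70)%997=246 -> [854, 324, 55, 246]
  L2: h(854,324)=(854*31+324)%997=876 h(55,246)=(55*31+246)%997=954 -> [876, 954]
  L3: h(876,954)=(876*31+954)%997=194 -> [194]
  root = 194 != target 662
Candidate B: set leaf[4] = 51 -> leaves = [59, 22, 40, 81, 51, 34, 70]
  L0: [59, 22, 40, 81, 51, 34, 70]
  L1: h(59,22)=(59*31+22)%997=854 h(40,81)=(40*31+81)%997=324 h(51,34)=(51*31+34)%997=618 h(70,70)=(70*31+70)%997=246 -> [854, 324, 618, 246]
  L2: h(854,324)=(854*31+324)%997=876 h(618,246)=(618*31+246)%997=461 -> [876, 461]
  L3: h(876,461)=(876*31+461)%997=698 -> [698]
  root = 698 != target 662
Candidate C: set leaf[4] = 52 -> leaves = [59, 22, 40, 81, 52, 34, 70]
  L0: [59, 22, 40, 81, 52, 34, 70]
  L1: h(59,22)=(59*31+22)%997=854 h(40,81)=(40*31+81)%997=324 h(52,34)=(52*31+34)%997=649 h(70,70)=(70*31+70)%997=246 -> [854, 324, 649, 246]
  L2: h(854,324)=(854*31+324)%997=876 h(649,246)=(649*31+246)%997=425 -> [876, 425]
  L3: h(876,425)=(876*31+425)%997=662 -> [662]
  root = 662 == target 662  ** MATCH **
Candidate D: set leaf[0] = 64 -> leaves = [64, 22, 40, 81, 61, 34, 70]
  L0: [64, 22, 40, 81, 61, 34, 70]
  L1: h(64,22)=(64*31+22)%997=12 h(40,81)=(40*31+81)%997=324 h(61,34)=(61*31+34)%997=928 h(70,70)=(70*31+70)%997=246 -> [12, 324, 928, 246]
  L2: h(12,324)=(12*31+324)%997=696 h(928,246)=(928*31+246)%997=101 -> [696, 101]
  L3: h(696,101)=(696*31+101)%997=740 -> [740]
  root = 740 != target 662
Candidate C produces the target root.

Answer: C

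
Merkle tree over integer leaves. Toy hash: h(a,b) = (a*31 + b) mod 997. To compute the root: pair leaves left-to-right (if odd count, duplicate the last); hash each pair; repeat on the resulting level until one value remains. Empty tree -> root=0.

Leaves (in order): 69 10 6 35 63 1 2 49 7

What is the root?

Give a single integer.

L0: [69, 10, 6, 35, 63, 1, 2, 49, 7]
L1: h(69,10)=(69*31+10)%997=155 h(6,35)=(6*31+35)%997=221 h(63,1)=(63*31+1)%997=957 h(2,49)=(2*31+49)%997=111 h(7,7)=(7*31+7)%997=224 -> [155, 221, 957, 111, 224]
L2: h(155,221)=(155*31+221)%997=41 h(957,111)=(957*31+111)%997=865 h(224,224)=(224*31+224)%997=189 -> [41, 865, 189]
L3: h(41,865)=(41*31+865)%997=142 h(189,189)=(189*31+189)%997=66 -> [142, 66]
L4: h(142,66)=(142*31+66)%997=480 -> [480]

Answer: 480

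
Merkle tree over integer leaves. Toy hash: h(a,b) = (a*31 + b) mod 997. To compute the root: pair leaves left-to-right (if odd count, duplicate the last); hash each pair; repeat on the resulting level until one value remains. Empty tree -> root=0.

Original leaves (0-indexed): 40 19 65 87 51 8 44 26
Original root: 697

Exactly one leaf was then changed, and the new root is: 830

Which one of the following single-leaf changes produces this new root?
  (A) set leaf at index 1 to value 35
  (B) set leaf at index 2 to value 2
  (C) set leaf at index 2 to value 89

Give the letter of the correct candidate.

Original leaves: [40, 19, 65, 87, 51, 8, 44, 26]
Target new root: 830
Try each candidate change and compute the resulting root:
Candidate A: set leaf[1] = 35 -> leaves = [40, 35, 65, 87, 51, 8, 44, 26]
  L0: [40, 35, 65, 87, 51, 8, 44, 26]
  L1: h(40,35)=(40*31+35)%997=278 h(65,87)=(65*31+87)%997=108 h(51,8)=(51*31+8)%997=592 h(44,26)=(44*31+26)%997=393 -> [278, 108, 592, 393]
  L2: h(278,108)=(278*31+108)%997=750 h(592,393)=(592*31+393)%997=799 -> [750, 799]
  L3: h(750,799)=(750*31+799)%997=121 -> [121]
  root = 121 != target 830
Candidate B: set leaf[2] = 2 -> leaves = [40, 19, 2, 87, 51, 8, 44, 26]
  L0: [40, 19, 2, 87, 51, 8, 44, 26]
  L1: h(40,19)=(40*31+19)%997=262 h(2,87)=(2*31+87)%997=149 h(51,8)=(51*31+8)%997=592 h(44,26)=(44*31+26)%997=393 -> [262, 149, 592, 393]
  L2: h(262,149)=(262*31+149)%997=295 h(592,393)=(592*31+393)%997=799 -> [295, 799]
  L3: h(295,799)=(295*31+799)%997=971 -> [971]
  root = 971 != target 830
Candidate C: set leaf[2] = 89 -> leaves = [40, 19, 89, 87, 51, 8, 44, 26]
  L0: [40, 19, 89, 87, 51, 8, 44, 26]
  L1: h(40,19)=(40*31+19)%997=262 h(89,87)=(89*31+87)%997=852 h(51,8)=(51*31+8)%997=592 h(44,26)=(44*31+26)%997=393 -> [262, 852, 592, 393]
  L2: h(262,852)=(262*31+852)%997=1 h(592,393)=(592*31+393)%997=799 -> [1, 799]
  L3: h(1,799)=(1*31+799)%997=830 -> [830]
  root = 830 == target 830  ** MATCH **
Candidate C produces the target root.

Answer: C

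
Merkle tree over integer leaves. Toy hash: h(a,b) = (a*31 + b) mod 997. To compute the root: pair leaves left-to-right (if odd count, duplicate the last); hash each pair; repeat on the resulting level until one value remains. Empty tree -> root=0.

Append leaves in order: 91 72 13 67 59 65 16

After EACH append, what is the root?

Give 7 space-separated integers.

After append 91 (leaves=[91]):
  L0: [91]
  root=91
After append 72 (leaves=[91, 72]):
  L0: [91, 72]
  L1: h(91,72)=(91*31+72)%997=899 -> [899]
  root=899
After append 13 (leaves=[91, 72, 13]):
  L0: [91, 72, 13]
  L1: h(91,72)=(91*31+72)%997=899 h(13,13)=(13*31+13)%997=416 -> [899, 416]
  L2: h(899,416)=(899*31+416)%997=369 -> [369]
  root=369
After append 67 (leaves=[91, 72, 13, 67]):
  L0: [91, 72, 13, 67]
  L1: h(91,72)=(91*31+72)%997=899 h(13,67)=(13*31+67)%997=470 -> [899, 470]
  L2: h(899,470)=(899*31+470)%997=423 -> [423]
  root=423
After append 59 (leaves=[91, 72, 13, 67, 59]):
  L0: [91, 72, 13, 67, 59]
  L1: h(91,72)=(91*31+72)%997=899 h(13,67)=(13*31+67)%997=470 h(59,59)=(59*31+59)%997=891 -> [899, 470, 891]
  L2: h(899,470)=(899*31+470)%997=423 h(891,891)=(891*31+891)%997=596 -> [423, 596]
  L3: h(423,596)=(423*31+596)%997=748 -> [748]
  root=748
After append 65 (leaves=[91, 72, 13, 67, 59, 65]):
  L0: [91, 72, 13, 67, 59, 65]
  L1: h(91,72)=(91*31+72)%997=899 h(13,67)=(13*31+67)%997=470 h(59,65)=(59*31+65)%997=897 -> [899, 470, 897]
  L2: h(899,470)=(899*31+470)%997=423 h(897,897)=(897*31+897)%997=788 -> [423, 788]
  L3: h(423,788)=(423*31+788)%997=940 -> [940]
  root=940
After append 16 (leaves=[91, 72, 13, 67, 59, 65, 16]):
  L0: [91, 72, 13, 67, 59, 65, 16]
  L1: h(91,72)=(91*31+72)%997=899 h(13,67)=(13*31+67)%997=470 h(59,65)=(59*31+65)%997=897 h(16,16)=(16*31+16)%997=512 -> [899, 470, 897, 512]
  L2: h(899,470)=(899*31+470)%997=423 h(897,512)=(897*31+512)%997=403 -> [423, 403]
  L3: h(423,403)=(423*31+403)%997=555 -> [555]
  root=555

Answer: 91 899 369 423 748 940 555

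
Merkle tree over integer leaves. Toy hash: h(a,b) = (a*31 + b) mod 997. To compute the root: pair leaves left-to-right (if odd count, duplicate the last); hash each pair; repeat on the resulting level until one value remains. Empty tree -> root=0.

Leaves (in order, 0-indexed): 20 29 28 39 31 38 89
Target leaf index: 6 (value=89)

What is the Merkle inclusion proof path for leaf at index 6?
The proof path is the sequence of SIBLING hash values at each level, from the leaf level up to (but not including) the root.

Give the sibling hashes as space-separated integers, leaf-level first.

Answer: 89 2 89

Derivation:
L0 (leaves): [20, 29, 28, 39, 31, 38, 89], target index=6
L1: h(20,29)=(20*31+29)%997=649 [pair 0] h(28,39)=(28*31+39)%997=907 [pair 1] h(31,38)=(31*31+38)%997=2 [pair 2] h(89,89)=(89*31+89)%997=854 [pair 3] -> [649, 907, 2, 854]
  Sibling for proof at L0: 89
L2: h(649,907)=(649*31+907)%997=89 [pair 0] h(2,854)=(2*31+854)%997=916 [pair 1] -> [89, 916]
  Sibling for proof at L1: 2
L3: h(89,916)=(89*31+916)%997=684 [pair 0] -> [684]
  Sibling for proof at L2: 89
Root: 684
Proof path (sibling hashes from leaf to root): [89, 2, 89]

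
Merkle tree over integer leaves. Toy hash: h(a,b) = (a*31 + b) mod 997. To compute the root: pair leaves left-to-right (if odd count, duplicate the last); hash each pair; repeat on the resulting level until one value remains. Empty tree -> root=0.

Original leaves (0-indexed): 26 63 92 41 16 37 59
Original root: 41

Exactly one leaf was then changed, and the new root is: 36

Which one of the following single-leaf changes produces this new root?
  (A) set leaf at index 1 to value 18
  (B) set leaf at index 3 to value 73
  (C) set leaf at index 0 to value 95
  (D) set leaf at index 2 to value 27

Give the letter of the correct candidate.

Original leaves: [26, 63, 92, 41, 16, 37, 59]
Target new root: 36
Try each candidate change and compute the resulting root:
Candidate A: set leaf[1] = 18 -> leaves = [26, 18, 92, 41, 16, 37, 59]
  L0: [26, 18, 92, 41, 16, 37, 59]
  L1: h(26,18)=(26*31+18)%997=824 h(92,41)=(92*31+41)%997=899 h(16,37)=(16*31+37)%997=533 h(59,59)=(59*31+59)%997=891 -> [824, 899, 533, 891]
  L2: h(824,899)=(824*31+899)%997=521 h(533,891)=(533*31+891)%997=465 -> [521, 465]
  L3: h(521,465)=(521*31+465)%997=664 -> [664]
  root = 664 != target 36
Candidate B: set leaf[3] = 73 -> leaves = [26, 63, 92, 73, 16, 37, 59]
  L0: [26, 63, 92, 73, 16, 37, 59]
  L1: h(26,63)=(26*31+63)%997=869 h(92,73)=(92*31+73)%997=931 h(16,37)=(16*31+37)%997=533 h(59,59)=(59*31+59)%997=891 -> [869, 931, 533, 891]
  L2: h(869,931)=(869*31+931)%997=951 h(533,891)=(533*31+891)%997=465 -> [951, 465]
  L3: h(951,465)=(951*31+465)%997=36 -> [36]
  root = 36 == target 36  ** MATCH **
Candidate C: set leaf[0] = 95 -> leaves = [95, 63, 92, 41, 16, 37, 59]
  L0: [95, 63, 92, 41, 16, 37, 59]
  L1: h(95,63)=(95*31+63)%997=17 h(92,41)=(92*31+41)%997=899 h(16,37)=(16*31+37)%997=533 h(59,59)=(59*31+59)%997=891 -> [17, 899, 533, 891]
  L2: h(17,899)=(17*31+899)%997=429 h(533,891)=(533*31+891)%997=465 -> [429, 465]
  L3: h(429,465)=(429*31+465)%997=803 -> [803]
  root = 803 != target 36
Candidate D: set leaf[2] = 27 -> leaves = [26, 63, 27, 41, 16, 37, 59]
  L0: [26, 63, 27, 41, 16, 37, 59]
  L1: h(26,63)=(26*31+63)%997=869 h(27,41)=(27*31+41)%997=878 h(16,37)=(16*31+37)%997=533 h(59,59)=(59*31+59)%997=891 -> [869, 878, 533, 891]
  L2: h(869,878)=(869*31+878)%997=898 h(533,891)=(533*31+891)%997=465 -> [898, 465]
  L3: h(898,465)=(898*31+465)%997=387 -> [387]
  root = 387 != target 36
Candidate B produces the target root.

Answer: B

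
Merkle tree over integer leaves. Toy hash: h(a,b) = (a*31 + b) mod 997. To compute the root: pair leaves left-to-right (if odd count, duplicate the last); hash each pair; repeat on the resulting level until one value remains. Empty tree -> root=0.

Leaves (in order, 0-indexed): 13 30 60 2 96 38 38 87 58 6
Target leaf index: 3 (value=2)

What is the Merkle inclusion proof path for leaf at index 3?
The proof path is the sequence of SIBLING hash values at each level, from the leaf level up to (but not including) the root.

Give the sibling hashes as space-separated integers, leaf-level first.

Answer: 60 433 981 852

Derivation:
L0 (leaves): [13, 30, 60, 2, 96, 38, 38, 87, 58, 6], target index=3
L1: h(13,30)=(13*31+30)%997=433 [pair 0] h(60,2)=(60*31+2)%997=865 [pair 1] h(96,38)=(96*31+38)%997=23 [pair 2] h(38,87)=(38*31+87)%997=268 [pair 3] h(58,6)=(58*31+6)%997=807 [pair 4] -> [433, 865, 23, 268, 807]
  Sibling for proof at L0: 60
L2: h(433,865)=(433*31+865)%997=330 [pair 0] h(23,268)=(23*31+268)%997=981 [pair 1] h(807,807)=(807*31+807)%997=899 [pair 2] -> [330, 981, 899]
  Sibling for proof at L1: 433
L3: h(330,981)=(330*31+981)%997=244 [pair 0] h(899,899)=(899*31+899)%997=852 [pair 1] -> [244, 852]
  Sibling for proof at L2: 981
L4: h(244,852)=(244*31+852)%997=440 [pair 0] -> [440]
  Sibling for proof at L3: 852
Root: 440
Proof path (sibling hashes from leaf to root): [60, 433, 981, 852]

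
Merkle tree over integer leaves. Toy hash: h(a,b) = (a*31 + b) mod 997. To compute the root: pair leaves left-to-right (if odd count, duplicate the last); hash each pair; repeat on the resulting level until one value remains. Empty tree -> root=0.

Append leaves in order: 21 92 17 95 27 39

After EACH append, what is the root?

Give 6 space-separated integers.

Answer: 21 743 646 724 242 626

Derivation:
After append 21 (leaves=[21]):
  L0: [21]
  root=21
After append 92 (leaves=[21, 92]):
  L0: [21, 92]
  L1: h(21,92)=(21*31+92)%997=743 -> [743]
  root=743
After append 17 (leaves=[21, 92, 17]):
  L0: [21, 92, 17]
  L1: h(21,92)=(21*31+92)%997=743 h(17,17)=(17*31+17)%997=544 -> [743, 544]
  L2: h(743,544)=(743*31+544)%997=646 -> [646]
  root=646
After append 95 (leaves=[21, 92, 17, 95]):
  L0: [21, 92, 17, 95]
  L1: h(21,92)=(21*31+92)%997=743 h(17,95)=(17*31+95)%997=622 -> [743, 622]
  L2: h(743,622)=(743*31+622)%997=724 -> [724]
  root=724
After append 27 (leaves=[21, 92, 17, 95, 27]):
  L0: [21, 92, 17, 95, 27]
  L1: h(21,92)=(21*31+92)%997=743 h(17,95)=(17*31+95)%997=622 h(27,27)=(27*31+27)%997=864 -> [743, 622, 864]
  L2: h(743,622)=(743*31+622)%997=724 h(864,864)=(864*31+864)%997=729 -> [724, 729]
  L3: h(724,729)=(724*31+729)%997=242 -> [242]
  root=242
After append 39 (leaves=[21, 92, 17, 95, 27, 39]):
  L0: [21, 92, 17, 95, 27, 39]
  L1: h(21,92)=(21*31+92)%997=743 h(17,95)=(17*31+95)%997=622 h(27,39)=(27*31+39)%997=876 -> [743, 622, 876]
  L2: h(743,622)=(743*31+622)%997=724 h(876,876)=(876*31+876)%997=116 -> [724, 116]
  L3: h(724,116)=(724*31+116)%997=626 -> [626]
  root=626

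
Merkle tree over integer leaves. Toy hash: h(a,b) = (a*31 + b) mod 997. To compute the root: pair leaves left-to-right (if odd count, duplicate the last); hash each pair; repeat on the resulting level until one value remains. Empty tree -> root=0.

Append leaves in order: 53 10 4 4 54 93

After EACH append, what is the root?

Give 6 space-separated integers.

Answer: 53 656 524 524 753 7

Derivation:
After append 53 (leaves=[53]):
  L0: [53]
  root=53
After append 10 (leaves=[53, 10]):
  L0: [53, 10]
  L1: h(53,10)=(53*31+10)%997=656 -> [656]
  root=656
After append 4 (leaves=[53, 10, 4]):
  L0: [53, 10, 4]
  L1: h(53,10)=(53*31+10)%997=656 h(4,4)=(4*31+4)%997=128 -> [656, 128]
  L2: h(656,128)=(656*31+128)%997=524 -> [524]
  root=524
After append 4 (leaves=[53, 10, 4, 4]):
  L0: [53, 10, 4, 4]
  L1: h(53,10)=(53*31+10)%997=656 h(4,4)=(4*31+4)%997=128 -> [656, 128]
  L2: h(656,128)=(656*31+128)%997=524 -> [524]
  root=524
After append 54 (leaves=[53, 10, 4, 4, 54]):
  L0: [53, 10, 4, 4, 54]
  L1: h(53,10)=(53*31+10)%997=656 h(4,4)=(4*31+4)%997=128 h(54,54)=(54*31+54)%997=731 -> [656, 128, 731]
  L2: h(656,128)=(656*31+128)%997=524 h(731,731)=(731*31+731)%997=461 -> [524, 461]
  L3: h(524,461)=(524*31+461)%997=753 -> [753]
  root=753
After append 93 (leaves=[53, 10, 4, 4, 54, 93]):
  L0: [53, 10, 4, 4, 54, 93]
  L1: h(53,10)=(53*31+10)%997=656 h(4,4)=(4*31+4)%997=128 h(54,93)=(54*31+93)%997=770 -> [656, 128, 770]
  L2: h(656,128)=(656*31+128)%997=524 h(770,770)=(770*31+770)%997=712 -> [524, 712]
  L3: h(524,712)=(524*31+712)%997=7 -> [7]
  root=7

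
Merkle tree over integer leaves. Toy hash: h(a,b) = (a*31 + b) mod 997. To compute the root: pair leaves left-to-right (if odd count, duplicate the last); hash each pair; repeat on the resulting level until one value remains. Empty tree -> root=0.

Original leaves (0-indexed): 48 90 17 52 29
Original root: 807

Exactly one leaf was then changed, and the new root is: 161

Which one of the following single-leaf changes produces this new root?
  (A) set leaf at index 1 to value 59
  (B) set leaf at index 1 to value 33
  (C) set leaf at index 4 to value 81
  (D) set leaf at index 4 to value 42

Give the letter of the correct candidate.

Answer: D

Derivation:
Original leaves: [48, 90, 17, 52, 29]
Target new root: 161
Try each candidate change and compute the resulting root:
Candidate A: set leaf[1] = 59 -> leaves = [48, 59, 17, 52, 29]
  L0: [48, 59, 17, 52, 29]
  L1: h(48,59)=(48*31+59)%997=550 h(17,52)=(17*31+52)%997=579 h(29,29)=(29*31+29)%997=928 -> [550, 579, 928]
  L2: h(550,579)=(550*31+579)%997=680 h(928,928)=(928*31+928)%997=783 -> [680, 783]
  L3: h(680,783)=(680*31+783)%997=926 -> [926]
  root = 926 != target 161
Candidate B: set leaf[1] = 33 -> leaves = [48, 33, 17, 52, 29]
  L0: [48, 33, 17, 52, 29]
  L1: h(48,33)=(48*31+33)%997=524 h(17,52)=(17*31+52)%997=579 h(29,29)=(29*31+29)%997=928 -> [524, 579, 928]
  L2: h(524,579)=(524*31+579)%997=871 h(928,928)=(928*31+928)%997=783 -> [871, 783]
  L3: h(871,783)=(871*31+783)%997=865 -> [865]
  root = 865 != target 161
Candidate C: set leaf[4] = 81 -> leaves = [48, 90, 17, 52, 81]
  L0: [48, 90, 17, 52, 81]
  L1: h(48,90)=(48*31+90)%997=581 h(17,52)=(17*31+52)%997=579 h(81,81)=(81*31+81)%997=598 -> [581, 579, 598]
  L2: h(581,579)=(581*31+579)%997=644 h(598,598)=(598*31+598)%997=193 -> [644, 193]
  L3: h(644,193)=(644*31+193)%997=217 -> [217]
  root = 217 != target 161
Candidate D: set leaf[4] = 42 -> leaves = [48, 90, 17, 52, 42]
  L0: [48, 90, 17, 52, 42]
  L1: h(48,90)=(48*31+90)%997=581 h(17,52)=(17*31+52)%997=579 h(42,42)=(42*31+42)%997=347 -> [581, 579, 347]
  L2: h(581,579)=(581*31+579)%997=644 h(347,347)=(347*31+347)%997=137 -> [644, 137]
  L3: h(644,137)=(644*31+137)%997=161 -> [161]
  root = 161 == target 161  ** MATCH **
Candidate D produces the target root.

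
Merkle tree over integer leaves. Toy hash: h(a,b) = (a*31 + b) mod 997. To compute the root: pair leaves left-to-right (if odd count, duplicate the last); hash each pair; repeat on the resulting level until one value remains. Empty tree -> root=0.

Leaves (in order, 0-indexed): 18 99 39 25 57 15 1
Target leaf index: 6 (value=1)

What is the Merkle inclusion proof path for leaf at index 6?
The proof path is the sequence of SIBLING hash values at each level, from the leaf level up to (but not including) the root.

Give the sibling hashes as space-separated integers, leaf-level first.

L0 (leaves): [18, 99, 39, 25, 57, 15, 1], target index=6
L1: h(18,99)=(18*31+99)%997=657 [pair 0] h(39,25)=(39*31+25)%997=237 [pair 1] h(57,15)=(57*31+15)%997=785 [pair 2] h(1,1)=(1*31+1)%997=32 [pair 3] -> [657, 237, 785, 32]
  Sibling for proof at L0: 1
L2: h(657,237)=(657*31+237)%997=664 [pair 0] h(785,32)=(785*31+32)%997=439 [pair 1] -> [664, 439]
  Sibling for proof at L1: 785
L3: h(664,439)=(664*31+439)%997=86 [pair 0] -> [86]
  Sibling for proof at L2: 664
Root: 86
Proof path (sibling hashes from leaf to root): [1, 785, 664]

Answer: 1 785 664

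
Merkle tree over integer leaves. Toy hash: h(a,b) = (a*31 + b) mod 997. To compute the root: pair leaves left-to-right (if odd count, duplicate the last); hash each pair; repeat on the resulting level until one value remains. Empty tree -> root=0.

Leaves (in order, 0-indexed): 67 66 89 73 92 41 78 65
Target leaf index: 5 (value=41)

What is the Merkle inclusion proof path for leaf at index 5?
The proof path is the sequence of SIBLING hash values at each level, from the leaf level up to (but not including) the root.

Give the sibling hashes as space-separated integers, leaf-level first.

Answer: 92 489 472

Derivation:
L0 (leaves): [67, 66, 89, 73, 92, 41, 78, 65], target index=5
L1: h(67,66)=(67*31+66)%997=149 [pair 0] h(89,73)=(89*31+73)%997=838 [pair 1] h(92,41)=(92*31+41)%997=899 [pair 2] h(78,65)=(78*31+65)%997=489 [pair 3] -> [149, 838, 899, 489]
  Sibling for proof at L0: 92
L2: h(149,838)=(149*31+838)%997=472 [pair 0] h(899,489)=(899*31+489)%997=442 [pair 1] -> [472, 442]
  Sibling for proof at L1: 489
L3: h(472,442)=(472*31+442)%997=119 [pair 0] -> [119]
  Sibling for proof at L2: 472
Root: 119
Proof path (sibling hashes from leaf to root): [92, 489, 472]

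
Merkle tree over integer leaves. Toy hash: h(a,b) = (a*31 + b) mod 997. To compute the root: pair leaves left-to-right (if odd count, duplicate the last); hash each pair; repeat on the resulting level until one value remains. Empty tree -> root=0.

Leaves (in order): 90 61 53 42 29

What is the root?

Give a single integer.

Answer: 232

Derivation:
L0: [90, 61, 53, 42, 29]
L1: h(90,61)=(90*31+61)%997=857 h(53,42)=(53*31+42)%997=688 h(29,29)=(29*31+29)%997=928 -> [857, 688, 928]
L2: h(857,688)=(857*31+688)%997=336 h(928,928)=(928*31+928)%997=783 -> [336, 783]
L3: h(336,783)=(336*31+783)%997=232 -> [232]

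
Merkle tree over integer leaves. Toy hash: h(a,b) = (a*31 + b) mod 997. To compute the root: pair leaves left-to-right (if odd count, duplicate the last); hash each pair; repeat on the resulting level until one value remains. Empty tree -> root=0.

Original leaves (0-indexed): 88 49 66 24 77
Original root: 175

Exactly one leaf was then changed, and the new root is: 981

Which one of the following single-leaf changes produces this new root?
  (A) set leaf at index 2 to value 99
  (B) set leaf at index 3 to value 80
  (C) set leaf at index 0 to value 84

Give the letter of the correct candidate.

Answer: A

Derivation:
Original leaves: [88, 49, 66, 24, 77]
Target new root: 981
Try each candidate change and compute the resulting root:
Candidate A: set leaf[2] = 99 -> leaves = [88, 49, 99, 24, 77]
  L0: [88, 49, 99, 24, 77]
  L1: h(88,49)=(88*31+49)%997=783 h(99,24)=(99*31+24)%997=102 h(77,77)=(77*31+77)%997=470 -> [783, 102, 470]
  L2: h(783,102)=(783*31+102)%997=447 h(470,470)=(470*31+470)%997=85 -> [447, 85]
  L3: h(447,85)=(447*31+85)%997=981 -> [981]
  root = 981 == target 981  ** MATCH **
Candidate B: set leaf[3] = 80 -> leaves = [88, 49, 66, 80, 77]
  L0: [88, 49, 66, 80, 77]
  L1: h(88,49)=(88*31+49)%997=783 h(66,80)=(66*31+80)%997=132 h(77,77)=(77*31+77)%997=470 -> [783, 132, 470]
  L2: h(783,132)=(783*31+132)%997=477 h(470,470)=(470*31+470)%997=85 -> [477, 85]
  L3: h(477,85)=(477*31+85)%997=914 -> [914]
  root = 914 != target 981
Candidate C: set leaf[0] = 84 -> leaves = [84, 49, 66, 24, 77]
  L0: [84, 49, 66, 24, 77]
  L1: h(84,49)=(84*31+49)%997=659 h(66,24)=(66*31+24)%997=76 h(77,77)=(77*31+77)%997=470 -> [659, 76, 470]
  L2: h(659,76)=(659*31+76)%997=565 h(470,470)=(470*31+470)%997=85 -> [565, 85]
  L3: h(565,85)=(565*31+85)%997=651 -> [651]
  root = 651 != target 981
Candidate A produces the target root.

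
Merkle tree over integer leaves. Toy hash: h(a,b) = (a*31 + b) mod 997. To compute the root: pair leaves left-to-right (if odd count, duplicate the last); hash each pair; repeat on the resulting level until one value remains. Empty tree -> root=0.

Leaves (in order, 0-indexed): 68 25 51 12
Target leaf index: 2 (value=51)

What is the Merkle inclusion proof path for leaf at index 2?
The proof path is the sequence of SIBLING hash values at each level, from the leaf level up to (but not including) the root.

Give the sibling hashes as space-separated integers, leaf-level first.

L0 (leaves): [68, 25, 51, 12], target index=2
L1: h(68,25)=(68*31+25)%997=139 [pair 0] h(51,12)=(51*31+12)%997=596 [pair 1] -> [139, 596]
  Sibling for proof at L0: 12
L2: h(139,596)=(139*31+596)%997=917 [pair 0] -> [917]
  Sibling for proof at L1: 139
Root: 917
Proof path (sibling hashes from leaf to root): [12, 139]

Answer: 12 139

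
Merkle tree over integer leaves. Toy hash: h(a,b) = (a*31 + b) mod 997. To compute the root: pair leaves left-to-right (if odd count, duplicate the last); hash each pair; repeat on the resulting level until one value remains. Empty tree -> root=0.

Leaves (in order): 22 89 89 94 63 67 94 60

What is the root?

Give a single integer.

L0: [22, 89, 89, 94, 63, 67, 94, 60]
L1: h(22,89)=(22*31+89)%997=771 h(89,94)=(89*31+94)%997=859 h(63,67)=(63*31+67)%997=26 h(94,60)=(94*31+60)%997=980 -> [771, 859, 26, 980]
L2: h(771,859)=(771*31+859)%997=832 h(26,980)=(26*31+980)%997=789 -> [832, 789]
L3: h(832,789)=(832*31+789)%997=659 -> [659]

Answer: 659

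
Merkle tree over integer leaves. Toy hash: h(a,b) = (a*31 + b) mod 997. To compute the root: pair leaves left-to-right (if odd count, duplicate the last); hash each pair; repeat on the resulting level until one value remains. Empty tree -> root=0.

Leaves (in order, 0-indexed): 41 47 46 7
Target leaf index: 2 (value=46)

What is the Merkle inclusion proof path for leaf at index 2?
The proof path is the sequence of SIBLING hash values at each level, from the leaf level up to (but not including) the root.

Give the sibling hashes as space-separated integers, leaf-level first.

L0 (leaves): [41, 47, 46, 7], target index=2
L1: h(41,47)=(41*31+47)%997=321 [pair 0] h(46,7)=(46*31+7)%997=436 [pair 1] -> [321, 436]
  Sibling for proof at L0: 7
L2: h(321,436)=(321*31+436)%997=417 [pair 0] -> [417]
  Sibling for proof at L1: 321
Root: 417
Proof path (sibling hashes from leaf to root): [7, 321]

Answer: 7 321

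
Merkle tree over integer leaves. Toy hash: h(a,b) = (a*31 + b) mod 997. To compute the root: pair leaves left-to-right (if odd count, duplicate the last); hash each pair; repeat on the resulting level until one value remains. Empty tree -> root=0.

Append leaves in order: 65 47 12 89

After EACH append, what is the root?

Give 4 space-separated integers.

After append 65 (leaves=[65]):
  L0: [65]
  root=65
After append 47 (leaves=[65, 47]):
  L0: [65, 47]
  L1: h(65,47)=(65*31+47)%997=68 -> [68]
  root=68
After append 12 (leaves=[65, 47, 12]):
  L0: [65, 47, 12]
  L1: h(65,47)=(65*31+47)%997=68 h(12,12)=(12*31+12)%997=384 -> [68, 384]
  L2: h(68,384)=(68*31+384)%997=498 -> [498]
  root=498
After append 89 (leaves=[65, 47, 12, 89]):
  L0: [65, 47, 12, 89]
  L1: h(65,47)=(65*31+47)%997=68 h(12,89)=(12*31+89)%997=461 -> [68, 461]
  L2: h(68,461)=(68*31+461)%997=575 -> [575]
  root=575

Answer: 65 68 498 575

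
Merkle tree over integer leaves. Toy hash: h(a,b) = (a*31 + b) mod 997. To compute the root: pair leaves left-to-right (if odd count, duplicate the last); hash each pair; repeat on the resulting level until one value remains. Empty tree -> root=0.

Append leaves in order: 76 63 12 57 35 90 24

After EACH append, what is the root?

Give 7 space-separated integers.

Answer: 76 425 598 643 938 704 297

Derivation:
After append 76 (leaves=[76]):
  L0: [76]
  root=76
After append 63 (leaves=[76, 63]):
  L0: [76, 63]
  L1: h(76,63)=(76*31+63)%997=425 -> [425]
  root=425
After append 12 (leaves=[76, 63, 12]):
  L0: [76, 63, 12]
  L1: h(76,63)=(76*31+63)%997=425 h(12,12)=(12*31+12)%997=384 -> [425, 384]
  L2: h(425,384)=(425*31+384)%997=598 -> [598]
  root=598
After append 57 (leaves=[76, 63, 12, 57]):
  L0: [76, 63, 12, 57]
  L1: h(76,63)=(76*31+63)%997=425 h(12,57)=(12*31+57)%997=429 -> [425, 429]
  L2: h(425,429)=(425*31+429)%997=643 -> [643]
  root=643
After append 35 (leaves=[76, 63, 12, 57, 35]):
  L0: [76, 63, 12, 57, 35]
  L1: h(76,63)=(76*31+63)%997=425 h(12,57)=(12*31+57)%997=429 h(35,35)=(35*31+35)%997=123 -> [425, 429, 123]
  L2: h(425,429)=(425*31+429)%997=643 h(123,123)=(123*31+123)%997=945 -> [643, 945]
  L3: h(643,945)=(643*31+945)%997=938 -> [938]
  root=938
After append 90 (leaves=[76, 63, 12, 57, 35, 90]):
  L0: [76, 63, 12, 57, 35, 90]
  L1: h(76,63)=(76*31+63)%997=425 h(12,57)=(12*31+57)%997=429 h(35,90)=(35*31+90)%997=178 -> [425, 429, 178]
  L2: h(425,429)=(425*31+429)%997=643 h(178,178)=(178*31+178)%997=711 -> [643, 711]
  L3: h(643,711)=(643*31+711)%997=704 -> [704]
  root=704
After append 24 (leaves=[76, 63, 12, 57, 35, 90, 24]):
  L0: [76, 63, 12, 57, 35, 90, 24]
  L1: h(76,63)=(76*31+63)%997=425 h(12,57)=(12*31+57)%997=429 h(35,90)=(35*31+90)%997=178 h(24,24)=(24*31+24)%997=768 -> [425, 429, 178, 768]
  L2: h(425,429)=(425*31+429)%997=643 h(178,768)=(178*31+768)%997=304 -> [643, 304]
  L3: h(643,304)=(643*31+304)%997=297 -> [297]
  root=297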